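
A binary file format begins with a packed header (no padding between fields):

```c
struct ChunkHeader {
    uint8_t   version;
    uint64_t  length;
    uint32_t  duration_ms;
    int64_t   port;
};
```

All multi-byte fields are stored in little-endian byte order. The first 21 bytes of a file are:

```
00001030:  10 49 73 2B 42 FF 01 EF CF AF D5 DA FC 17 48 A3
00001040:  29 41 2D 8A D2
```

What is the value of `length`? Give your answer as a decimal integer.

14983196681123361609

`length` follows `version` (1 byte), so it starts at byte offset 1 and occupies 8 bytes.
Bytes at offsets 1..8: 49 73 2B 42 FF 01 EF CF.
In little-endian order the low byte comes first in memory.
Reassemble most-significant byte first: CF EF 01 FF 42 2B 73 49 → 0xCFEF01FF422B7349.
0xCFEF01FF422B7349 = 14983196681123361609.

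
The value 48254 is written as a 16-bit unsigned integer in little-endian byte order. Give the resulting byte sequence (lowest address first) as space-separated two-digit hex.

7E BC

48254 in hexadecimal, padded to 16 bits, is 0xBC7E.
Split into bytes (most-significant first): BC 7E.
In little-endian order the low byte comes first in memory.
So at ascending addresses the bytes are 7E BC.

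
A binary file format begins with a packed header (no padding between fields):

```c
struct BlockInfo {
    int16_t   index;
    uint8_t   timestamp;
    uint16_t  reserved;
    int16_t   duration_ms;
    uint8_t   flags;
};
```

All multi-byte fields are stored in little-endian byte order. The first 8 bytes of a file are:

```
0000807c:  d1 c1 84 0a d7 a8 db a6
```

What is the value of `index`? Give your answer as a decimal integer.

`index` is the first field, at byte offset 0, occupying 2 bytes.
Bytes at offsets 0..1: D1 C1.
In little-endian order the low byte comes first in memory.
Reassemble most-significant byte first: C1 D1 → 0xC1D1.
Top bit is set, so as a signed 16-bit value this is 0xC1D1 − 2^16 = -15919.

-15919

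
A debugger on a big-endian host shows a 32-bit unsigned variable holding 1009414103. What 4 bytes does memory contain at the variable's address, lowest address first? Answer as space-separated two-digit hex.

3C 2A 6F D7

1009414103 in hexadecimal, padded to 32 bits, is 0x3C2A6FD7.
Split into bytes (most-significant first): 3C 2A 6F D7.
In big-endian order the high byte comes first in memory.
So the memory order matches the most-significant-first order: 3C 2A 6F D7.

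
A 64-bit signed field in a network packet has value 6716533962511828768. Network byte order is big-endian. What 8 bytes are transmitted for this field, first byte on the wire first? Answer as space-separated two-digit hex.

6716533962511828768 in hexadecimal, padded to 64 bits, is 0x5D35EC0D9D5D4720.
Split into bytes (most-significant first): 5D 35 EC 0D 9D 5D 47 20.
Big-endian stores the most-significant byte at the lowest address.
So the memory order matches the most-significant-first order: 5D 35 EC 0D 9D 5D 47 20.

5D 35 EC 0D 9D 5D 47 20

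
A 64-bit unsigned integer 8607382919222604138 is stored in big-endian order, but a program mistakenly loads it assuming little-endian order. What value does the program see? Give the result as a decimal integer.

8607382919222604138 in 64-bit hexadecimal is 0x777391294207316A.
Stored big-endian, the bytes at ascending addresses are 77 73 91 29 42 07 31 6A.
Read back as little-endian, the first byte is least significant, giving 0x6A31074229917377.
0x6A31074229917377 = 7651905222625817463.

7651905222625817463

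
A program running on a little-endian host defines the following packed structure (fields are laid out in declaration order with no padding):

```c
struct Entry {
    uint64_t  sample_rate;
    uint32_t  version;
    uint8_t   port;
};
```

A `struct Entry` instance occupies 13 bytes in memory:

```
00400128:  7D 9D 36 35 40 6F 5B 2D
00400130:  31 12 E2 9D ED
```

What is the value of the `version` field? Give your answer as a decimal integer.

`version` follows `sample_rate` (8 bytes), so it starts at byte offset 8 and occupies 4 bytes.
Bytes at offsets 8..11: 31 12 E2 9D.
In little-endian order the low byte comes first in memory.
Reassemble most-significant byte first: 9D E2 12 31 → 0x9DE21231.
0x9DE21231 = 2648838705.

2648838705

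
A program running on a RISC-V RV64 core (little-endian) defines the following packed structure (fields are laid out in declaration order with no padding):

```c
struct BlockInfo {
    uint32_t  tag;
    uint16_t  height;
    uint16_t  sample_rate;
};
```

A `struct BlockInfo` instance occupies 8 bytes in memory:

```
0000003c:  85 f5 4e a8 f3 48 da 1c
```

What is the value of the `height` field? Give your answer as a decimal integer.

`height` follows `tag` (4 bytes), so it starts at byte offset 4 and occupies 2 bytes.
Bytes at offsets 4..5: F3 48.
Little-endian stores the least-significant byte at the lowest address.
Reassemble most-significant byte first: 48 F3 → 0x48F3.
0x48F3 = 18675.

18675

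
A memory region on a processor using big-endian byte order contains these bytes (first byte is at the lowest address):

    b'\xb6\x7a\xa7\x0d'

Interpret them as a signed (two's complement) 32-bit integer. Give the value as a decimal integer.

-1233475827

Big-endian stores the most-significant byte at the lowest address.
The bytes are already most-significant first: 0xB67AA70D.
Top bit is set, so as a signed 32-bit value this is 0xB67AA70D − 2^32 = -1233475827.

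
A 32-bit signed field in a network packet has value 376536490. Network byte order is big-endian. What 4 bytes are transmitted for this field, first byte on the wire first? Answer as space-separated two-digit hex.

376536490 in hexadecimal, padded to 32 bits, is 0x16717DAA.
Split into bytes (most-significant first): 16 71 7D AA.
Big-endian: lowest address holds the most-significant byte.
So the memory order matches the most-significant-first order: 16 71 7D AA.

16 71 7D AA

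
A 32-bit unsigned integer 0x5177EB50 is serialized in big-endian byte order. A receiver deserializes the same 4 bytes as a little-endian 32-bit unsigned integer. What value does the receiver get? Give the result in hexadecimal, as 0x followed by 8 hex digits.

0x50EB7751

Stored big-endian, the bytes at ascending addresses are 51 77 EB 50.
Read back as little-endian, the first byte is least significant, giving 0x50EB7751.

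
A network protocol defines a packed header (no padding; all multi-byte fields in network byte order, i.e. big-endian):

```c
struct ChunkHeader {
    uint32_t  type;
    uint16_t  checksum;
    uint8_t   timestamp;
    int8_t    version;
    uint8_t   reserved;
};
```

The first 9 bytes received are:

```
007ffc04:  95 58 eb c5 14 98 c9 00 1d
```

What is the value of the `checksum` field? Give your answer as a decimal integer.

`checksum` follows `type` (4 bytes), so it starts at byte offset 4 and occupies 2 bytes.
Bytes at offsets 4..5: 14 98.
Big-endian stores the most-significant byte at the lowest address.
The bytes are already most-significant first: 0x1498.
0x1498 = 5272.

5272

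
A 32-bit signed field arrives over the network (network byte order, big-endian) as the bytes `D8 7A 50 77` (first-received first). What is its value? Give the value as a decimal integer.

-663072649

In big-endian order the high byte comes first in memory.
The bytes are already most-significant first: 0xD87A5077.
Top bit is set, so as a signed 32-bit value this is 0xD87A5077 − 2^32 = -663072649.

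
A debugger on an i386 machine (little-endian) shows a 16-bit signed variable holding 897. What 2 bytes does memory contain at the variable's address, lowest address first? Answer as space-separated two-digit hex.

81 03

897 in hexadecimal, padded to 16 bits, is 0x0381.
Split into bytes (most-significant first): 03 81.
Little-endian: lowest address holds the least-significant byte.
So at ascending addresses the bytes are 81 03.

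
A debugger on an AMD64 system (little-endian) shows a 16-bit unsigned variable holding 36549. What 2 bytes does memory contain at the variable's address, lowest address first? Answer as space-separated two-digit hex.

C5 8E

36549 in hexadecimal, padded to 16 bits, is 0x8EC5.
Split into bytes (most-significant first): 8E C5.
In little-endian order the low byte comes first in memory.
So at ascending addresses the bytes are C5 8E.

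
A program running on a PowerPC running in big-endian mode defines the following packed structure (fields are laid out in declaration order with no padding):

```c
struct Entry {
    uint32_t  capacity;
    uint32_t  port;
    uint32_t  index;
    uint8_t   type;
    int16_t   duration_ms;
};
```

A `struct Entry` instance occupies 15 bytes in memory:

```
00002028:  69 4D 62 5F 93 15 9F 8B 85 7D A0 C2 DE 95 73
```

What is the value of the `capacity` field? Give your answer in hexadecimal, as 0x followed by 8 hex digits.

`capacity` is the first field, at byte offset 0, occupying 4 bytes.
Bytes at offsets 0..3: 69 4D 62 5F.
In big-endian order the high byte comes first in memory.
The bytes are already most-significant first: 0x694D625F.

0x694D625F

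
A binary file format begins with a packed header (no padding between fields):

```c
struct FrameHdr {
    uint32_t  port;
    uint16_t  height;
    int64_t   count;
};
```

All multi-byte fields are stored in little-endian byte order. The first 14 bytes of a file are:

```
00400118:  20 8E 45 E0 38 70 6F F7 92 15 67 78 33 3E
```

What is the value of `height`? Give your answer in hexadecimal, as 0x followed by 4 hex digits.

`height` follows `port` (4 bytes), so it starts at byte offset 4 and occupies 2 bytes.
Bytes at offsets 4..5: 38 70.
Little-endian: lowest address holds the least-significant byte.
Reassemble most-significant byte first: 70 38 → 0x7038.

0x7038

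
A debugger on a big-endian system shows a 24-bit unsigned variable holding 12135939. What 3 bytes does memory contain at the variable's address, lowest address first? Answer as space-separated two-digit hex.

12135939 in hexadecimal, padded to 24 bits, is 0xB92E03.
Split into bytes (most-significant first): B9 2E 03.
Big-endian stores the most-significant byte at the lowest address.
So the memory order matches the most-significant-first order: B9 2E 03.

B9 2E 03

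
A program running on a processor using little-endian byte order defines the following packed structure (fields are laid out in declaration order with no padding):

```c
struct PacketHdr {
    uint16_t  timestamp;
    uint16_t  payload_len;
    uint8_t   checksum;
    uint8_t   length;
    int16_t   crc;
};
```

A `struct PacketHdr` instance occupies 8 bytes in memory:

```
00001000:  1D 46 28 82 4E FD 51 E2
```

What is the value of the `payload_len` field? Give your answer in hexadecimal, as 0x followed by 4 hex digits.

0x8228

`payload_len` follows `timestamp` (2 bytes), so it starts at byte offset 2 and occupies 2 bytes.
Bytes at offsets 2..3: 28 82.
In little-endian order the low byte comes first in memory.
Reassemble most-significant byte first: 82 28 → 0x8228.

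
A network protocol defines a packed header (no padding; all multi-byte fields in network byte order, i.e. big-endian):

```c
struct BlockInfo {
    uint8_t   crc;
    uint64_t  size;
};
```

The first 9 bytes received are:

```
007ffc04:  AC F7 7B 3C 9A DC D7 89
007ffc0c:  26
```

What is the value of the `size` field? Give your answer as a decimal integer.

`size` follows `crc` (1 byte), so it starts at byte offset 1 and occupies 8 bytes.
Bytes at offsets 1..8: F7 7B 3C 9A DC D7 89 26.
Big-endian stores the most-significant byte at the lowest address.
The bytes are already most-significant first: 0xF77B3C9ADCD78926.
0xF77B3C9ADCD78926 = 17832913785331353894.

17832913785331353894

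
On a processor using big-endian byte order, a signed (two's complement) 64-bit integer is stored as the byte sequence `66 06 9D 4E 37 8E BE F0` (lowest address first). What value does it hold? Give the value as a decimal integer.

7351736400994025200

In big-endian order the high byte comes first in memory.
The bytes are already most-significant first: 0x66069D4E378EBEF0.
0x66069D4E378EBEF0 = 7351736400994025200.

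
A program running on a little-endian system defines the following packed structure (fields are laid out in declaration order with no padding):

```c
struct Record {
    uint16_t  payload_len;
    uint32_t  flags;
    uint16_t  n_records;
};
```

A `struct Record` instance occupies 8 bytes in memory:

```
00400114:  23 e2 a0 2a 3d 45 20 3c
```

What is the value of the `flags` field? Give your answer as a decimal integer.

`flags` follows `payload_len` (2 bytes), so it starts at byte offset 2 and occupies 4 bytes.
Bytes at offsets 2..5: A0 2A 3D 45.
In little-endian order the low byte comes first in memory.
Reassemble most-significant byte first: 45 3D 2A A0 → 0x453D2AA0.
0x453D2AA0 = 1161636512.

1161636512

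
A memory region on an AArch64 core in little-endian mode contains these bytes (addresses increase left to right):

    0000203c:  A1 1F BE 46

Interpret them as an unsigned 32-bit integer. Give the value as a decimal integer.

1186865057

Little-endian: lowest address holds the least-significant byte.
Reassemble most-significant byte first: 46 BE 1F A1 → 0x46BE1FA1.
0x46BE1FA1 = 1186865057.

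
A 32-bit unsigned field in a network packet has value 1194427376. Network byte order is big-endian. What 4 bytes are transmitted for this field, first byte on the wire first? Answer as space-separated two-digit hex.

1194427376 in hexadecimal, padded to 32 bits, is 0x473183F0.
Split into bytes (most-significant first): 47 31 83 F0.
Big-endian stores the most-significant byte at the lowest address.
So the memory order matches the most-significant-first order: 47 31 83 F0.

47 31 83 F0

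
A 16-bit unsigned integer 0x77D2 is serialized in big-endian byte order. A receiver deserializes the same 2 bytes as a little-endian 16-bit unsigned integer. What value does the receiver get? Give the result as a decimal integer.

Stored big-endian, the bytes at ascending addresses are 77 D2.
Read back as little-endian, the first byte is least significant, giving 0xD277.
0xD277 = 53879.

53879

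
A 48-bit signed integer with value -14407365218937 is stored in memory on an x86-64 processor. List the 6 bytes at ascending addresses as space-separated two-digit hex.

Two's complement of -14407365218937 in 48 bits: 14407365218937 = 0x0D1A79E2D279; invert → 0xF2E5861D2D86; add 1 → 0xF2E5861D2D87.
Split into bytes (most-significant first): F2 E5 86 1D 2D 87.
In little-endian order the low byte comes first in memory.
So at ascending addresses the bytes are 87 2D 1D 86 E5 F2.

87 2D 1D 86 E5 F2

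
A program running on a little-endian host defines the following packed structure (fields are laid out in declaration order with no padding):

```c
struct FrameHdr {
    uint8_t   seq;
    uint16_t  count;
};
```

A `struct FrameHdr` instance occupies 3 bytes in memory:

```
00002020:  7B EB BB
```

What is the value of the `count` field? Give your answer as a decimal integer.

48107

`count` follows `seq` (1 byte), so it starts at byte offset 1 and occupies 2 bytes.
Bytes at offsets 1..2: EB BB.
Little-endian: lowest address holds the least-significant byte.
Reassemble most-significant byte first: BB EB → 0xBBEB.
0xBBEB = 48107.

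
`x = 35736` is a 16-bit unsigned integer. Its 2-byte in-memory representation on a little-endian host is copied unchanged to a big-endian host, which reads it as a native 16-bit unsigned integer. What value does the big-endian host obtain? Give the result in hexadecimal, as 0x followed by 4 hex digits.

0x988B

35736 in 16-bit hexadecimal is 0x8B98.
Stored little-endian, the bytes at ascending addresses are 98 8B.
Read back as big-endian, the last byte is least significant, giving 0x988B.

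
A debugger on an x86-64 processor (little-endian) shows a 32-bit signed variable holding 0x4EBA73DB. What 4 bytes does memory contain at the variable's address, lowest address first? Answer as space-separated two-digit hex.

Split into bytes (most-significant first): 4E BA 73 DB.
In little-endian order the low byte comes first in memory.
So at ascending addresses the bytes are DB 73 BA 4E.

DB 73 BA 4E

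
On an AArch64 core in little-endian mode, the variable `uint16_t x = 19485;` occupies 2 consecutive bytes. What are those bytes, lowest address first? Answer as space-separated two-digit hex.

1D 4C

19485 in hexadecimal, padded to 16 bits, is 0x4C1D.
Split into bytes (most-significant first): 4C 1D.
In little-endian order the low byte comes first in memory.
So at ascending addresses the bytes are 1D 4C.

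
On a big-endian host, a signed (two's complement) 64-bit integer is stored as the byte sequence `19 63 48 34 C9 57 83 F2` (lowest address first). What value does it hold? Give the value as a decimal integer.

1829385265196008434

Big-endian stores the most-significant byte at the lowest address.
The bytes are already most-significant first: 0x19634834C95783F2.
0x19634834C95783F2 = 1829385265196008434.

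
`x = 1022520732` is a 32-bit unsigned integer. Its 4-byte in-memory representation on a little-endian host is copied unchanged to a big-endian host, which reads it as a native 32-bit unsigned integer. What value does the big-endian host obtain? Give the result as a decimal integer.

1022520732 in 32-bit hexadecimal is 0x3CF26D9C.
Stored little-endian, the bytes at ascending addresses are 9C 6D F2 3C.
Read back as big-endian, the last byte is least significant, giving 0x9C6DF23C.
0x9C6DF23C = 2624451132.

2624451132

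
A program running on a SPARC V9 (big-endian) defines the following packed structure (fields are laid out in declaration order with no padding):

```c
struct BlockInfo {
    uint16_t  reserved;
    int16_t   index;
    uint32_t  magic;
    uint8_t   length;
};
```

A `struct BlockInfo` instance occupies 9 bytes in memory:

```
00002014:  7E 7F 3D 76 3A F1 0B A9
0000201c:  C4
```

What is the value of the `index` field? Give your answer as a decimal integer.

15734

`index` follows `reserved` (2 bytes), so it starts at byte offset 2 and occupies 2 bytes.
Bytes at offsets 2..3: 3D 76.
In big-endian order the high byte comes first in memory.
The bytes are already most-significant first: 0x3D76.
0x3D76 = 15734.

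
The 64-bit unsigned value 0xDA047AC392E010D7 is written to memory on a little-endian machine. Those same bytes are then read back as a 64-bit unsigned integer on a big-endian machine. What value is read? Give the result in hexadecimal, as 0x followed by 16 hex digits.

Stored little-endian, the bytes at ascending addresses are D7 10 E0 92 C3 7A 04 DA.
Read back as big-endian, the last byte is least significant, giving 0xD710E092C37A04DA.

0xD710E092C37A04DA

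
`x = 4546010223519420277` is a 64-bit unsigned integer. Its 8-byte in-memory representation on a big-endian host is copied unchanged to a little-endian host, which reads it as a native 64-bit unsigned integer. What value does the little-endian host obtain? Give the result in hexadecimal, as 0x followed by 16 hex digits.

0x754F2B6636AC163F

4546010223519420277 in 64-bit hexadecimal is 0x3F16AC36662B4F75.
Stored big-endian, the bytes at ascending addresses are 3F 16 AC 36 66 2B 4F 75.
Read back as little-endian, the first byte is least significant, giving 0x754F2B6636AC163F.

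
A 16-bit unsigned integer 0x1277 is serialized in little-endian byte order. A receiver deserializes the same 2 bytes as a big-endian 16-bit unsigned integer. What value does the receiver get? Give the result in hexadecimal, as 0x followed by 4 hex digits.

0x7712

Stored little-endian, the bytes at ascending addresses are 77 12.
Read back as big-endian, the last byte is least significant, giving 0x7712.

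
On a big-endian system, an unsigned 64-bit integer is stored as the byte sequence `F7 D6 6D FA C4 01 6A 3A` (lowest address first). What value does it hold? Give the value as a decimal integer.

17858582296181959226

Big-endian: lowest address holds the most-significant byte.
The bytes are already most-significant first: 0xF7D66DFAC4016A3A.
0xF7D66DFAC4016A3A = 17858582296181959226.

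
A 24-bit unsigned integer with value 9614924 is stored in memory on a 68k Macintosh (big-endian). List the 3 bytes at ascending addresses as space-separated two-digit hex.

92 B6 4C

9614924 in hexadecimal, padded to 24 bits, is 0x92B64C.
Split into bytes (most-significant first): 92 B6 4C.
Big-endian stores the most-significant byte at the lowest address.
So the memory order matches the most-significant-first order: 92 B6 4C.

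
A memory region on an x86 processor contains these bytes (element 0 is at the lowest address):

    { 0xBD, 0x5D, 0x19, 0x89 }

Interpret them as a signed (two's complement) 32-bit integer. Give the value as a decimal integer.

In little-endian order the low byte comes first in memory.
Reassemble most-significant byte first: 89 19 5D BD → 0x89195DBD.
Top bit is set, so as a signed 32-bit value this is 0x89195DBD − 2^32 = -1994826307.

-1994826307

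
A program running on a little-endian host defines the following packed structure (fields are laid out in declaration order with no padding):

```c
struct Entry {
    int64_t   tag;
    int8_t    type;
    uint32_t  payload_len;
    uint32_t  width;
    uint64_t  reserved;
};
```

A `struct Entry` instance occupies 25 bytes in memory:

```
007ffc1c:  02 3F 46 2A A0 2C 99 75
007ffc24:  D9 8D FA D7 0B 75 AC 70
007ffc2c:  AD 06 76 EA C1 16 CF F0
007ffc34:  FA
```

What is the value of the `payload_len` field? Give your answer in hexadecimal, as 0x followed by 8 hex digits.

0x0BD7FA8D

`payload_len` follows `tag` (8 B), `type` (1 B), so it starts at offset 8 + 1 = 9 and occupies 4 bytes.
Bytes at offsets 9..12: 8D FA D7 0B.
Little-endian: lowest address holds the least-significant byte.
Reassemble most-significant byte first: 0B D7 FA 8D → 0x0BD7FA8D.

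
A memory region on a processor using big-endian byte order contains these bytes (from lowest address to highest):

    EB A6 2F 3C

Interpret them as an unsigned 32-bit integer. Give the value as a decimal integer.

Big-endian: lowest address holds the most-significant byte.
The bytes are already most-significant first: 0xEBA62F3C.
0xEBA62F3C = 3953536828.

3953536828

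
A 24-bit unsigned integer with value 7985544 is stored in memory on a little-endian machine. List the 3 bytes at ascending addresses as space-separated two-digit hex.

7985544 in hexadecimal, padded to 24 bits, is 0x79D988.
Split into bytes (most-significant first): 79 D9 88.
In little-endian order the low byte comes first in memory.
So at ascending addresses the bytes are 88 D9 79.

88 D9 79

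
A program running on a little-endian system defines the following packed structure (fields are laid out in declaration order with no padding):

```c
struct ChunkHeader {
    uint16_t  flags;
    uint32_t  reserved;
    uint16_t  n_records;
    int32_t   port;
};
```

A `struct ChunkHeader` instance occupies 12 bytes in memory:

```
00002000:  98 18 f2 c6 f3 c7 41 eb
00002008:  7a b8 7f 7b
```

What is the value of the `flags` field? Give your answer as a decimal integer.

`flags` is the first field, at byte offset 0, occupying 2 bytes.
Bytes at offsets 0..1: 98 18.
Little-endian: lowest address holds the least-significant byte.
Reassemble most-significant byte first: 18 98 → 0x1898.
0x1898 = 6296.

6296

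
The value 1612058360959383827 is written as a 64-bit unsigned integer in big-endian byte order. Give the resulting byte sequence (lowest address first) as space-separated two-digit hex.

16 5F 2E 89 CA 2E B9 13

1612058360959383827 in hexadecimal, padded to 64 bits, is 0x165F2E89CA2EB913.
Split into bytes (most-significant first): 16 5F 2E 89 CA 2E B9 13.
Big-endian stores the most-significant byte at the lowest address.
So the memory order matches the most-significant-first order: 16 5F 2E 89 CA 2E B9 13.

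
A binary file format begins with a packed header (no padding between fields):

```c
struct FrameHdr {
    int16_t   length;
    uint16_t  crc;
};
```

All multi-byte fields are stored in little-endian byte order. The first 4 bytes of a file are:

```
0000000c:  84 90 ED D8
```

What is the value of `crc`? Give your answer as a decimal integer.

55533

`crc` follows `length` (2 bytes), so it starts at byte offset 2 and occupies 2 bytes.
Bytes at offsets 2..3: ED D8.
Little-endian: lowest address holds the least-significant byte.
Reassemble most-significant byte first: D8 ED → 0xD8ED.
0xD8ED = 55533.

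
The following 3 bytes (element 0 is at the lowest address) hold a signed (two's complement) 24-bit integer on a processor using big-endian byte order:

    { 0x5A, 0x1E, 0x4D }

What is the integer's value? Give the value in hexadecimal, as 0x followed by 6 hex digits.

0x5A1E4D

In big-endian order the high byte comes first in memory.
The bytes are already most-significant first: 0x5A1E4D.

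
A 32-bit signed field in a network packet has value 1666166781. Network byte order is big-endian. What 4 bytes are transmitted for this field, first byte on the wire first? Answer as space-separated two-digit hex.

63 4F AF FD

1666166781 in hexadecimal, padded to 32 bits, is 0x634FAFFD.
Split into bytes (most-significant first): 63 4F AF FD.
In big-endian order the high byte comes first in memory.
So the memory order matches the most-significant-first order: 63 4F AF FD.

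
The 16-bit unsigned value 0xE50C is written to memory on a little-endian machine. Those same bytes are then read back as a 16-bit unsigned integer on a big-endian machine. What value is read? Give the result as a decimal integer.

Stored little-endian, the bytes at ascending addresses are 0C E5.
Read back as big-endian, the last byte is least significant, giving 0x0CE5.
0x0CE5 = 3301.

3301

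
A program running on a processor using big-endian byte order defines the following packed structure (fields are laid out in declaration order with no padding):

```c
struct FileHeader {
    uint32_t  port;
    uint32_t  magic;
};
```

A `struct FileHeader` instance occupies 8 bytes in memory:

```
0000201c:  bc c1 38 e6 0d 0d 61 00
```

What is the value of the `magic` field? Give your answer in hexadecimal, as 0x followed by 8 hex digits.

`magic` follows `port` (4 bytes), so it starts at byte offset 4 and occupies 4 bytes.
Bytes at offsets 4..7: 0D 0D 61 00.
In big-endian order the high byte comes first in memory.
The bytes are already most-significant first: 0x0D0D6100.

0x0D0D6100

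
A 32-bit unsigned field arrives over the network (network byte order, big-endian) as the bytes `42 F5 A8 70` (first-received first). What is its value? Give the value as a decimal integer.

Big-endian: lowest address holds the most-significant byte.
The bytes are already most-significant first: 0x42F5A870.
0x42F5A870 = 1123395696.

1123395696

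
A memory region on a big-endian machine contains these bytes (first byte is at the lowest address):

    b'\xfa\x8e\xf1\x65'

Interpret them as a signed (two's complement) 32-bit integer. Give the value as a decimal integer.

-91295387

In big-endian order the high byte comes first in memory.
The bytes are already most-significant first: 0xFA8EF165.
Top bit is set, so as a signed 32-bit value this is 0xFA8EF165 − 2^32 = -91295387.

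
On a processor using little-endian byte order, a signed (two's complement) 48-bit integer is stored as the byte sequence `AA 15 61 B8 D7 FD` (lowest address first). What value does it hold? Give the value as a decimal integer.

-2372023544406

Little-endian: lowest address holds the least-significant byte.
Reassemble most-significant byte first: FD D7 B8 61 15 AA → 0xFDD7B86115AA.
Top bit is set, so as a signed 48-bit value this is 0xFDD7B86115AA − 2^48 = -2372023544406.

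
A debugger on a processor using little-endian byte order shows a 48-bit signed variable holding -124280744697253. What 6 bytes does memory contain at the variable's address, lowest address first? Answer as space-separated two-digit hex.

Two's complement of -124280744697253 in 48 bits: 124280744697253 = 0x71085DA3DDA5; invert → 0x8EF7A25C225A; add 1 → 0x8EF7A25C225B.
Split into bytes (most-significant first): 8E F7 A2 5C 22 5B.
Little-endian: lowest address holds the least-significant byte.
So at ascending addresses the bytes are 5B 22 5C A2 F7 8E.

5B 22 5C A2 F7 8E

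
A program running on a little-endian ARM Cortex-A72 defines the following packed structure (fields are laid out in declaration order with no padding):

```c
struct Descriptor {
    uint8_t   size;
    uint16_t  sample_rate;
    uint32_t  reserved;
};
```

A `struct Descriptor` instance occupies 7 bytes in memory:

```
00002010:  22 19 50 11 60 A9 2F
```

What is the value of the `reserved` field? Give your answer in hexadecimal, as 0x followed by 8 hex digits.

0x2FA96011

`reserved` follows `size` (1 B), `sample_rate` (2 B), so it starts at offset 1 + 2 = 3 and occupies 4 bytes.
Bytes at offsets 3..6: 11 60 A9 2F.
Little-endian stores the least-significant byte at the lowest address.
Reassemble most-significant byte first: 2F A9 60 11 → 0x2FA96011.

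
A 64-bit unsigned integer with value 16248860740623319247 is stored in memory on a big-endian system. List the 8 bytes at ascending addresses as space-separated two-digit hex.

E1 7F 8C C0 E1 A4 C0 CF

16248860740623319247 in hexadecimal, padded to 64 bits, is 0xE17F8CC0E1A4C0CF.
Split into bytes (most-significant first): E1 7F 8C C0 E1 A4 C0 CF.
Big-endian stores the most-significant byte at the lowest address.
So the memory order matches the most-significant-first order: E1 7F 8C C0 E1 A4 C0 CF.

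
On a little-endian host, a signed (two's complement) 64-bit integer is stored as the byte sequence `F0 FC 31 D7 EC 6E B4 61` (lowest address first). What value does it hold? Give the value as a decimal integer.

In little-endian order the low byte comes first in memory.
Reassemble most-significant byte first: 61 B4 6E EC D7 31 FC F0 → 0x61B46EECD731FCF0.
0x61B46EECD731FCF0 = 7040374080988642544.

7040374080988642544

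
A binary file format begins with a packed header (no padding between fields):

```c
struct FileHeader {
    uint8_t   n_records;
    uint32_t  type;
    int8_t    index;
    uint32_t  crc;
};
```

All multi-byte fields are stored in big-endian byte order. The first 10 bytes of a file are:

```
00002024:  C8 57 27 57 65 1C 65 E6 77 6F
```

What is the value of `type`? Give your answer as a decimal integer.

1462196069

`type` follows `n_records` (1 byte), so it starts at byte offset 1 and occupies 4 bytes.
Bytes at offsets 1..4: 57 27 57 65.
Big-endian: lowest address holds the most-significant byte.
The bytes are already most-significant first: 0x57275765.
0x57275765 = 1462196069.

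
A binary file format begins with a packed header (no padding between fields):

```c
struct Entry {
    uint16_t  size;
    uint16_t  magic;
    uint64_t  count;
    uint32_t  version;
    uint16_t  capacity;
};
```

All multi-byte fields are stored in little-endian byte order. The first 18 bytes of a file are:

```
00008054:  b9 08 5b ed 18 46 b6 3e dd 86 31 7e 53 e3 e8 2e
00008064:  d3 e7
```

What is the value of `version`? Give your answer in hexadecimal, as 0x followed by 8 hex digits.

`version` follows `size` (2 B), `magic` (2 B), `count` (8 B), so it starts at offset 2 + 2 + 8 = 12 and occupies 4 bytes.
Bytes at offsets 12..15: 53 E3 E8 2E.
In little-endian order the low byte comes first in memory.
Reassemble most-significant byte first: 2E E8 E3 53 → 0x2EE8E353.

0x2EE8E353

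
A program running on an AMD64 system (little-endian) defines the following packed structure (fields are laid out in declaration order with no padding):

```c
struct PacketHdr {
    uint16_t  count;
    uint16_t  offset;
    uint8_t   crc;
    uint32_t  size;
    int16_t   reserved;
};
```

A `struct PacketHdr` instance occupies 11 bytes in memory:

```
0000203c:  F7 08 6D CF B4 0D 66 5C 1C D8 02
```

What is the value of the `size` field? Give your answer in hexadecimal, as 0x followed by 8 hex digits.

`size` follows `count` (2 B), `offset` (2 B), `crc` (1 B), so it starts at offset 2 + 2 + 1 = 5 and occupies 4 bytes.
Bytes at offsets 5..8: 0D 66 5C 1C.
In little-endian order the low byte comes first in memory.
Reassemble most-significant byte first: 1C 5C 66 0D → 0x1C5C660D.

0x1C5C660D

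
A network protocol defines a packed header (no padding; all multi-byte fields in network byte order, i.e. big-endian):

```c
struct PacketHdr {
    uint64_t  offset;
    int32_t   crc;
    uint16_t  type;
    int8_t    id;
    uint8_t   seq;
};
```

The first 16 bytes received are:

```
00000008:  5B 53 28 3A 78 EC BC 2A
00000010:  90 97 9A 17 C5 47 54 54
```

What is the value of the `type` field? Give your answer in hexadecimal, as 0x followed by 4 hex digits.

`type` follows `offset` (8 B), `crc` (4 B), so it starts at offset 8 + 4 = 12 and occupies 2 bytes.
Bytes at offsets 12..13: C5 47.
Big-endian: lowest address holds the most-significant byte.
The bytes are already most-significant first: 0xC547.

0xC547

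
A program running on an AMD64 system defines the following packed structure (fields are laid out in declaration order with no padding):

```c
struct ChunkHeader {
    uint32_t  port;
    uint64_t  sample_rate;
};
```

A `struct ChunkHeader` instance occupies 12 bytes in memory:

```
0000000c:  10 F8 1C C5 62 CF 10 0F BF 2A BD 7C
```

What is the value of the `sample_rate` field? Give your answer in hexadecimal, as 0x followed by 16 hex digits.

0x7CBD2ABF0F10CF62

`sample_rate` follows `port` (4 bytes), so it starts at byte offset 4 and occupies 8 bytes.
Bytes at offsets 4..11: 62 CF 10 0F BF 2A BD 7C.
Little-endian: lowest address holds the least-significant byte.
Reassemble most-significant byte first: 7C BD 2A BF 0F 10 CF 62 → 0x7CBD2ABF0F10CF62.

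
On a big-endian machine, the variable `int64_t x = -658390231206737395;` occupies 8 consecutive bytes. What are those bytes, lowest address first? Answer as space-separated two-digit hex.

Two's complement of -658390231206737395 in 64 bits: 658390231206737395 = 0x0923126D4EAA35F3; invert → 0xF6DCED92B155CA0C; add 1 → 0xF6DCED92B155CA0D.
Split into bytes (most-significant first): F6 DC ED 92 B1 55 CA 0D.
Big-endian stores the most-significant byte at the lowest address.
So the memory order matches the most-significant-first order: F6 DC ED 92 B1 55 CA 0D.

F6 DC ED 92 B1 55 CA 0D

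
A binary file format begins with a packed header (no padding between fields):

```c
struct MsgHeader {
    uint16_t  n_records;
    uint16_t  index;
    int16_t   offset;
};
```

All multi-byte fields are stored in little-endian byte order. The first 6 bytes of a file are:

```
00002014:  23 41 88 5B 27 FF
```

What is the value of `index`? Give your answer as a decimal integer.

`index` follows `n_records` (2 bytes), so it starts at byte offset 2 and occupies 2 bytes.
Bytes at offsets 2..3: 88 5B.
Little-endian: lowest address holds the least-significant byte.
Reassemble most-significant byte first: 5B 88 → 0x5B88.
0x5B88 = 23432.

23432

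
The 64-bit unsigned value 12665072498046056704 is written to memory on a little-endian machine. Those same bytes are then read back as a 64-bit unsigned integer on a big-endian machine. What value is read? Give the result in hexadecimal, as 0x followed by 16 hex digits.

0x00B99AA45560C3AF

12665072498046056704 in 64-bit hexadecimal is 0xAFC36055A49AB900.
Stored little-endian, the bytes at ascending addresses are 00 B9 9A A4 55 60 C3 AF.
Read back as big-endian, the last byte is least significant, giving 0x00B99AA45560C3AF.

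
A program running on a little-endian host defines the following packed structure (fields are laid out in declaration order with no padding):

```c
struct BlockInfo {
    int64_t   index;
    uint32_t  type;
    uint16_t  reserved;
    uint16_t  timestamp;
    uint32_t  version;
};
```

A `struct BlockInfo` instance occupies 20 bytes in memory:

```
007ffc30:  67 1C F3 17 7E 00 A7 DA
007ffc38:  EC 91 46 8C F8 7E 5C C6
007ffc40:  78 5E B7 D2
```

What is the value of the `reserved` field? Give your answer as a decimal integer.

`reserved` follows `index` (8 B), `type` (4 B), so it starts at offset 8 + 4 = 12 and occupies 2 bytes.
Bytes at offsets 12..13: F8 7E.
Little-endian stores the least-significant byte at the lowest address.
Reassemble most-significant byte first: 7E F8 → 0x7EF8.
0x7EF8 = 32504.

32504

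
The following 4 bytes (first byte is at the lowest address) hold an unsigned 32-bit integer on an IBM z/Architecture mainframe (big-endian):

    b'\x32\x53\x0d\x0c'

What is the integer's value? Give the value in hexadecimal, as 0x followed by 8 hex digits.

0x32530D0C

Big-endian: lowest address holds the most-significant byte.
The bytes are already most-significant first: 0x32530D0C.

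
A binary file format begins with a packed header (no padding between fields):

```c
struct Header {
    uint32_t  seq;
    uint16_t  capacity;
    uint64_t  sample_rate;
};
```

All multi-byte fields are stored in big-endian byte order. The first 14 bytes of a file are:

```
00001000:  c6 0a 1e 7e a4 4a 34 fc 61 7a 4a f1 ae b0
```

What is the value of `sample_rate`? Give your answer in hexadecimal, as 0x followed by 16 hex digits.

0x34FC617A4AF1AEB0

`sample_rate` follows `seq` (4 B), `capacity` (2 B), so it starts at offset 4 + 2 = 6 and occupies 8 bytes.
Bytes at offsets 6..13: 34 FC 61 7A 4A F1 AE B0.
Big-endian stores the most-significant byte at the lowest address.
The bytes are already most-significant first: 0x34FC617A4AF1AEB0.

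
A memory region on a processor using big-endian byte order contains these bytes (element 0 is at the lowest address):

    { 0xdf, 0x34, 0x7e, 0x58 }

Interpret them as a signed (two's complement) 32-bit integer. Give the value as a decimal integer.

-550207912

In big-endian order the high byte comes first in memory.
The bytes are already most-significant first: 0xDF347E58.
Top bit is set, so as a signed 32-bit value this is 0xDF347E58 − 2^32 = -550207912.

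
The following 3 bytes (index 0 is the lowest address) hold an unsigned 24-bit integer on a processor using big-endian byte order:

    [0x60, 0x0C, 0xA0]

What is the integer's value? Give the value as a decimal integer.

6294688

Big-endian stores the most-significant byte at the lowest address.
The bytes are already most-significant first: 0x600CA0.
0x600CA0 = 6294688.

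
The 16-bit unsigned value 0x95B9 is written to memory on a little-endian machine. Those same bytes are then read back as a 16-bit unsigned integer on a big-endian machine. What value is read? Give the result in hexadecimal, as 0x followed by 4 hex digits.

Stored little-endian, the bytes at ascending addresses are B9 95.
Read back as big-endian, the last byte is least significant, giving 0xB995.

0xB995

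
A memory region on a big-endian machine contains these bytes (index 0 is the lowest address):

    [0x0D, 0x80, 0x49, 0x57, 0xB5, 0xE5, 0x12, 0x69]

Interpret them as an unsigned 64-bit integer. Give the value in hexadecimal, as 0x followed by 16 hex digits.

0x0D804957B5E51269

Big-endian stores the most-significant byte at the lowest address.
The bytes are already most-significant first: 0x0D804957B5E51269.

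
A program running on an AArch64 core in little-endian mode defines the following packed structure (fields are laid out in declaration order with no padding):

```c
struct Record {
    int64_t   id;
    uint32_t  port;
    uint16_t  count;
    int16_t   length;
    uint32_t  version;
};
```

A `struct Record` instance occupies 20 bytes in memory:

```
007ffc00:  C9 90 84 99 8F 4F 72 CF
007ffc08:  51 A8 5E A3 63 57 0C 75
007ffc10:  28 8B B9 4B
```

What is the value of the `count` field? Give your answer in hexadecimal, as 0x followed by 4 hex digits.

`count` follows `id` (8 B), `port` (4 B), so it starts at offset 8 + 4 = 12 and occupies 2 bytes.
Bytes at offsets 12..13: 63 57.
Little-endian stores the least-significant byte at the lowest address.
Reassemble most-significant byte first: 57 63 → 0x5763.

0x5763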